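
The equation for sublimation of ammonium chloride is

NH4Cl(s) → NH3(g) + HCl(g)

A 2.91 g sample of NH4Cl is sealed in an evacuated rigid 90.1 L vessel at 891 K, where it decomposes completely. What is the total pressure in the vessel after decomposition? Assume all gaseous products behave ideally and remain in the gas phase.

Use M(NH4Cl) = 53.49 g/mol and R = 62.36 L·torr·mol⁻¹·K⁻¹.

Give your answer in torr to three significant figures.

n(NH4Cl) = 2.91 / 53.49 = 0.05440 mol
n(gas produced) = (2/1) × 0.05440 = 0.1088 mol
P = nRT/V = 0.1088 × 62.36 × 891 / 90.1 = 67.09 torr

67.1 torr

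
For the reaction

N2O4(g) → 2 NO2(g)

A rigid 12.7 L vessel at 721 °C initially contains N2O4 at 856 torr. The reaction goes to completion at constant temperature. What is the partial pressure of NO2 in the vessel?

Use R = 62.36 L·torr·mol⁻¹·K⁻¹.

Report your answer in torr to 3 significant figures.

1710 torr

n(N2O4)₀ = PV/RT = (856 × 12.7) / (62.36 × 994.15) = 0.1754 mol
n(NO2) = (2/1) × 0.1754 = 0.3508 mol
P(NO2) = nRT/V = 0.3508 × 62.36 × 994.15 / 12.7 = 1712 torr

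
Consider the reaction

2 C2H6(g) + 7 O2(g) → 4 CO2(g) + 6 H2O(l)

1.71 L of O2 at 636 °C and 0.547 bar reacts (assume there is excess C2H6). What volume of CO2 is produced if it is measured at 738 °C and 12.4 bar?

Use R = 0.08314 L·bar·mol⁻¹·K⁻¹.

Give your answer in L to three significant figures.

n(O2) = PV/RT = (0.547 × 1.71) / (0.08314 × 909.15) = 0.01237 mol
n(CO2) = (4/7) × 0.01237 = 0.007069 mol
V = nRT/P = 0.007069 × 0.08314 × 1011.15 / 12.4 = 0.04792 L

0.0479 L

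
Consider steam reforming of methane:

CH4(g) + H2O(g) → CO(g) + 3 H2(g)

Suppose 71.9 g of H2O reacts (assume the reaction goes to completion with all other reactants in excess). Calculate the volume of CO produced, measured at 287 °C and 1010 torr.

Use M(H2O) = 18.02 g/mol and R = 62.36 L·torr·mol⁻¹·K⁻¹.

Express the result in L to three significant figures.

138 L

n(H2O) = 71.90 / 18.02 = 3.990 mol
n(CO) = (1/1) × 3.990 = 3.990 mol
V = nRT/P = 3.990 × 62.36 × 560.15 / 1010 = 138.0 L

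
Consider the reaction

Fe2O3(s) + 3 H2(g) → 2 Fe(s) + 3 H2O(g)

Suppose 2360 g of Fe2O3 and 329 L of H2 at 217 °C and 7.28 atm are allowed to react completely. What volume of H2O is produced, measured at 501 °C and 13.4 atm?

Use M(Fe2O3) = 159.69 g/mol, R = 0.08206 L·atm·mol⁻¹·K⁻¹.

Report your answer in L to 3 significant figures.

210 L

n(Fe2O3) = 2360 / 159.69 = 14.78 mol
n(H2) = PV/RT = (7.28 × 329) / (0.08206 × 490.15) = 59.55 mol
For 14.78 mol Fe2O3, stoichiometry requires (3/1) × 14.78 = 44.34 mol H2; 59.55 mol is available, so Fe2O3 is limiting.
n(H2O) = (3/1) × 14.78 = 44.34 mol
V(H2O) = nRT/P = 44.34 × 0.08206 × 774.15 / 13.4 = 210.2 L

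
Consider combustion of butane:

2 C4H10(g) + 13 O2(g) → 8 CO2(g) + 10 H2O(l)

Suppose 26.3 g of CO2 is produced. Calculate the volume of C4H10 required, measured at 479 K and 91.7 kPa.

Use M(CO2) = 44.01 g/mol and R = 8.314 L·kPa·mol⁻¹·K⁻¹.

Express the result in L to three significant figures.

n(CO2) = 26.30 / 44.01 = 0.5976 mol
n(C4H10) = (2/8) × 0.5976 = 0.1494 mol
V = nRT/P = 0.1494 × 8.314 × 479 / 91.7 = 6.488 L

6.49 L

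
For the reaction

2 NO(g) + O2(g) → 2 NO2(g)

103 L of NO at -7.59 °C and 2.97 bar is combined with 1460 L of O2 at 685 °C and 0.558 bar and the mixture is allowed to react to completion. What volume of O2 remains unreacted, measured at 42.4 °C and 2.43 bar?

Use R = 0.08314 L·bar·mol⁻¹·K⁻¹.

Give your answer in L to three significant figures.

n(NO) = PV/RT = (2.97 × 103) / (0.08314 × 265.56) = 13.86 mol
n(O2) = PV/RT = (0.558 × 1460) / (0.08314 × 958.15) = 10.23 mol
For 13.86 mol NO, stoichiometry requires (1/2) × 13.86 = 6.930 mol O2; 10.23 mol is available, so NO is limiting.
n(O2) consumed = (1/2) × 13.86 = 6.930 mol; remaining = 10.23 − 6.930 = 3.300 mol
V(O2) = nRT/P = 3.300 × 0.08314 × 315.55 / 2.43 = 35.63 L

35.6 L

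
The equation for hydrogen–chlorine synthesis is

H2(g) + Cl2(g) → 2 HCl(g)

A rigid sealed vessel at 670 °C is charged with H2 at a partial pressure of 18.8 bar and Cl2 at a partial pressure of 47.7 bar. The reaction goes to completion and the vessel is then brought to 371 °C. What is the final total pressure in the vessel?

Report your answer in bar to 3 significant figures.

At constant V, partial pressures at 670 °C are proportional to moles, so apply stoichiometry directly to pressures.
P(Cl2) required for 18.8 bar of H2 = (1/1) × 18.8 = 18.80 bar; available 47.7 bar, so H2 is limiting.
P(Cl2) remaining = 47.7 − (1/1) × 18.8 = 28.90 bar
P(gaseous products) = (2)/1 × 18.8 = 37.60 bar
P_total at 670 °C = 28.90 + 37.60 = 66.50 bar
Scaling to 371 °C: P = 66.50 × 644.15/943.15 = 45.42 bar

45.4 bar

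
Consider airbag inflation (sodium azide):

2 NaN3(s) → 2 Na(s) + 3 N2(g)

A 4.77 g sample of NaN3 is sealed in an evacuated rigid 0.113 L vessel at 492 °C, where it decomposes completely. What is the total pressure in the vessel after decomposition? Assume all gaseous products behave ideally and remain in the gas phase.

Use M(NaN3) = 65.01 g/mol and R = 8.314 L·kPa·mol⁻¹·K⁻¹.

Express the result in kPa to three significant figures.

n(NaN3) = 4.77 / 65.01 = 0.07337 mol
n(gas produced) = (3/2) × 0.07337 = 0.1101 mol
P = nRT/V = 0.1101 × 8.314 × 765.15 / 0.113 = 6198 kPa

6200 kPa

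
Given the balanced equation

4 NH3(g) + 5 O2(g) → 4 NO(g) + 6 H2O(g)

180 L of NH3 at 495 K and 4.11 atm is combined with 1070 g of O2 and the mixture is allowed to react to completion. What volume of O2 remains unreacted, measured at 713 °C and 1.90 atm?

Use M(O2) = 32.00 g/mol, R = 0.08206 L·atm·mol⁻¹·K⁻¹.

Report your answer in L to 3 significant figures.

455 L

n(NH3) = PV/RT = (4.11 × 180) / (0.08206 × 495) = 18.21 mol
n(O2) = 1070 / 32.00 = 33.44 mol
For 18.21 mol NH3, stoichiometry requires (5/4) × 18.21 = 22.76 mol O2; 33.44 mol is available, so NH3 is limiting.
n(O2) consumed = (5/4) × 18.21 = 22.76 mol; remaining = 33.44 − 22.76 = 10.68 mol
V(O2) = nRT/P = 10.68 × 0.08206 × 986.15 / 1.90 = 454.9 L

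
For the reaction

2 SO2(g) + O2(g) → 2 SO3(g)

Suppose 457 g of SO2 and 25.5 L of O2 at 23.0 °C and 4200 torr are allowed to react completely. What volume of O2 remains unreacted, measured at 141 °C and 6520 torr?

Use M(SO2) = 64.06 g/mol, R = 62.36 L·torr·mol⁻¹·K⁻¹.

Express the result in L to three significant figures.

8.84 L

n(SO2) = 457 / 64.06 = 7.134 mol
n(O2) = PV/RT = (4200 × 25.5) / (62.36 × 296.15) = 5.799 mol
For 7.134 mol SO2, stoichiometry requires (1/2) × 7.134 = 3.567 mol O2; 5.799 mol is available, so SO2 is limiting.
n(O2) consumed = (1/2) × 7.134 = 3.567 mol; remaining = 5.799 − 3.567 = 2.232 mol
V(O2) = nRT/P = 2.232 × 62.36 × 414.15 / 6520 = 8.841 L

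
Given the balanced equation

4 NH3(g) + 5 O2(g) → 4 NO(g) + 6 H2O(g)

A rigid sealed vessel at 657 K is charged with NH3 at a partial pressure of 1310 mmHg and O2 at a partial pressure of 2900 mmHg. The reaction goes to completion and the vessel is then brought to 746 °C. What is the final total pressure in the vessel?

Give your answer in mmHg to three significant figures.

7040 mmHg

At constant V, partial pressures at 657 K are proportional to moles, so apply stoichiometry directly to pressures.
P(O2) required for 1310 mmHg of NH3 = (5/4) × 1310 = 1638 mmHg; available 2900 mmHg, so NH3 is limiting.
P(O2) remaining = 2900 − (5/4) × 1310 = 1262 mmHg
P(gaseous products) = (4+6)/4 × 1310 = 3275 mmHg
P_total at 657 K = 1262 + 3275 = 4537 mmHg
Scaling to 746 °C: P = 4537 × 1019.15/657 = 7038 mmHg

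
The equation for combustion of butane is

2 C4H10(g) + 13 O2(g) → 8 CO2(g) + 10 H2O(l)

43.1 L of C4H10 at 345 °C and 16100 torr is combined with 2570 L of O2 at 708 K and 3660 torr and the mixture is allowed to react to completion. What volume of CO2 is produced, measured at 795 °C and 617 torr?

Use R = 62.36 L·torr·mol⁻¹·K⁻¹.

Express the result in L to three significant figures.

n(C4H10) = PV/RT = (16100 × 43.1) / (62.36 × 618.15) = 18.00 mol
n(O2) = PV/RT = (3660 × 2570) / (62.36 × 708) = 213.0 mol
For 18.00 mol C4H10, stoichiometry requires (13/2) × 18.00 = 117.0 mol O2; 213.0 mol is available, so C4H10 is limiting.
n(CO2) = (8/2) × 18.00 = 72.00 mol
V(CO2) = nRT/P = 72.00 × 62.36 × 1068.15 / 617 = 7773 L

7770 L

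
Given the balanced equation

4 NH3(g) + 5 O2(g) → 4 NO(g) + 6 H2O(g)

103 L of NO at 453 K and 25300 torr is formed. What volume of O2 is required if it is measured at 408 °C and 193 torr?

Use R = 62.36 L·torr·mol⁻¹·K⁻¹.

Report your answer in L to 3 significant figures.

n(NO) = PV/RT = (25300 × 103) / (62.36 × 453) = 92.25 mol
n(O2) = (5/4) × 92.25 = 115.3 mol
V = nRT/P = 115.3 × 62.36 × 681.15 / 193 = 25380 L

25400 L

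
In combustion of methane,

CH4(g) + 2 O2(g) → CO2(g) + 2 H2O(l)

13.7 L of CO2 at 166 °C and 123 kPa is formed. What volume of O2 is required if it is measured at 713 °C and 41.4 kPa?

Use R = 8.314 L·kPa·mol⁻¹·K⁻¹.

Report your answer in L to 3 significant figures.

183 L

n(CO2) = PV/RT = (123 × 13.7) / (8.314 × 439.15) = 0.4615 mol
n(O2) = (2/1) × 0.4615 = 0.9230 mol
V = nRT/P = 0.9230 × 8.314 × 986.15 / 41.4 = 182.8 L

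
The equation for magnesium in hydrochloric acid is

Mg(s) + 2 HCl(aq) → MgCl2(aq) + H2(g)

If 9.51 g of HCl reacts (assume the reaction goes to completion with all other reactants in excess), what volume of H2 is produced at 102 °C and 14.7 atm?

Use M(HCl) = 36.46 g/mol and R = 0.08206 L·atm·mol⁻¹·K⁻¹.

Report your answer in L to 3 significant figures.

n(HCl) = 9.510 / 36.46 = 0.2608 mol
n(H2) = (1/2) × 0.2608 = 0.1304 mol
V = nRT/P = 0.1304 × 0.08206 × 375.15 / 14.7 = 0.2731 L

0.273 L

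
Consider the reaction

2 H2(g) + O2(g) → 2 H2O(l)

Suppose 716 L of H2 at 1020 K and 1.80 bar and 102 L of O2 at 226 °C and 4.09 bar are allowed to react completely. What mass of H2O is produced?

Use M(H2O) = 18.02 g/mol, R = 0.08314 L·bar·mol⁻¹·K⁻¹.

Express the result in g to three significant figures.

274 g

n(H2) = PV/RT = (1.80 × 716) / (0.08314 × 1020) = 15.20 mol
n(O2) = PV/RT = (4.09 × 102) / (0.08314 × 499.15) = 10.05 mol
For 15.20 mol H2, stoichiometry requires (1/2) × 15.20 = 7.600 mol O2; 10.05 mol is available, so H2 is limiting.
n(H2O) = (2/2) × 15.20 = 15.20 mol
m(H2O) = 15.20 × 18.02 = 273.9 g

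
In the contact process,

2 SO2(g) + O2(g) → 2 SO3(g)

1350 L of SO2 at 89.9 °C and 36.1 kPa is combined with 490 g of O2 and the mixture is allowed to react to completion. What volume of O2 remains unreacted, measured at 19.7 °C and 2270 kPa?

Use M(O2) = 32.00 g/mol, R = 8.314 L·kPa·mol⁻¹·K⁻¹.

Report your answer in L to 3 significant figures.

7.76 L

n(SO2) = PV/RT = (36.1 × 1350) / (8.314 × 363.05) = 16.15 mol
n(O2) = 490 / 32.00 = 15.31 mol
For 16.15 mol SO2, stoichiometry requires (1/2) × 16.15 = 8.075 mol O2; 15.31 mol is available, so SO2 is limiting.
n(O2) consumed = (1/2) × 16.15 = 8.075 mol; remaining = 15.31 − 8.075 = 7.235 mol
V(O2) = nRT/P = 7.235 × 8.314 × 292.85 / 2270 = 7.760 L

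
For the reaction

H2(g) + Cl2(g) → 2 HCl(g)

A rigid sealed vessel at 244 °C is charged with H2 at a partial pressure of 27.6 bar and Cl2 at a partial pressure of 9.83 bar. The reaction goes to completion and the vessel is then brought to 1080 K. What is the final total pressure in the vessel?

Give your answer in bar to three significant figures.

With V and T fixed, P_i ∝ n_i, so the mole ratios apply directly to partial pressures at 244 °C.
P(Cl2) required for 27.6 bar of H2 = (1/1) × 27.6 = 27.60 bar; available 9.83 bar, so Cl2 is limiting.
P(H2) remaining = 27.6 − (1/1) × 9.83 = 17.77 bar
P(gaseous products) = (2)/1 × 9.83 = 19.66 bar
P_total at 244 °C = 17.77 + 19.66 = 37.43 bar
Scaling to 1080 K: P = 37.43 × 1080/517.15 = 78.17 bar

78.2 bar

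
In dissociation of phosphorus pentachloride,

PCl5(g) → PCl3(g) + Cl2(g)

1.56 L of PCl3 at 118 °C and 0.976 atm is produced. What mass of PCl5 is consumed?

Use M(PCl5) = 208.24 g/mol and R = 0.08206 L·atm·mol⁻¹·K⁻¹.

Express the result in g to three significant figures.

9.88 g

n(PCl3) = PV/RT = (0.976 × 1.56) / (0.08206 × 391.15) = 0.04744 mol
n(PCl5) = (1/1) × 0.04744 = 0.04744 mol
m(PCl5) = 0.04744 × 208.24 = 9.879 g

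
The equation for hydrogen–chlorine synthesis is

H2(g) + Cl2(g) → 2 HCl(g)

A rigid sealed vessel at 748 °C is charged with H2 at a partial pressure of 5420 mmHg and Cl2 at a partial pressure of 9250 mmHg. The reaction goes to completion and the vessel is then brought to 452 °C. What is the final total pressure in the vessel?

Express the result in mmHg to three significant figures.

10400 mmHg

With V and T fixed, P_i ∝ n_i, so the mole ratios apply directly to partial pressures at 748 °C.
P(Cl2) required for 5420 mmHg of H2 = (1/1) × 5420 = 5420 mmHg; available 9250 mmHg, so H2 is limiting.
P(Cl2) remaining = 9250 − (1/1) × 5420 = 3830 mmHg
P(gaseous products) = (2)/1 × 5420 = 10840 mmHg
P_total at 748 °C = 3830 + 10840 = 14670 mmHg
Scaling to 452 °C: P = 14670 × 725.15/1021.15 = 10420 mmHg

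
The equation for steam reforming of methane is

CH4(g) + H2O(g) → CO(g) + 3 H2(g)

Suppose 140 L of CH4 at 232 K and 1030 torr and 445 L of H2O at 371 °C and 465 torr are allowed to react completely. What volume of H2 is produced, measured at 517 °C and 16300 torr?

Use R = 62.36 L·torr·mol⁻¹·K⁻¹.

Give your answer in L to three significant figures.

n(CH4) = PV/RT = (1030 × 140) / (62.36 × 232) = 9.967 mol
n(H2O) = PV/RT = (465 × 445) / (62.36 × 644.15) = 5.151 mol
For 9.967 mol CH4, stoichiometry requires (1/1) × 9.967 = 9.967 mol H2O; 5.151 mol is available, so H2O is limiting.
n(H2) = (3/1) × 5.151 = 15.45 mol
V(H2) = nRT/P = 15.45 × 62.36 × 790.15 / 16300 = 46.70 L

46.7 L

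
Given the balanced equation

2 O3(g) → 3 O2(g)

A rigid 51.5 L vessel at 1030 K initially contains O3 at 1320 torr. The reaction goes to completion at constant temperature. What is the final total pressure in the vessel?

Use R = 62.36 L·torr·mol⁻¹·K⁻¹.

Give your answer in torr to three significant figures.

At constant T and V, P ∝ n(gas): 2 mol gas → 3 mol gas.
P_final = (3/2) × 1320 = 1980 torr

1980 torr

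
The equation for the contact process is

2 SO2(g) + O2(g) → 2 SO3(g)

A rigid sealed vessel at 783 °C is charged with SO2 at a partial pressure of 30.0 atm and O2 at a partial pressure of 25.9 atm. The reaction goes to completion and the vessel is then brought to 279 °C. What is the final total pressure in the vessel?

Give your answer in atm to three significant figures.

At constant V, partial pressures at 783 °C are proportional to moles, so apply stoichiometry directly to pressures.
P(O2) required for 30.0 atm of SO2 = (1/2) × 30.0 = 15.00 atm; available 25.9 atm, so SO2 is limiting.
P(O2) remaining = 25.9 − (1/2) × 30.0 = 10.90 atm
P(gaseous products) = (2)/2 × 30.0 = 30.00 atm
P_total at 783 °C = 10.90 + 30.00 = 40.90 atm
Scaling to 279 °C: P = 40.90 × 552.15/1056.15 = 21.38 atm

21.4 atm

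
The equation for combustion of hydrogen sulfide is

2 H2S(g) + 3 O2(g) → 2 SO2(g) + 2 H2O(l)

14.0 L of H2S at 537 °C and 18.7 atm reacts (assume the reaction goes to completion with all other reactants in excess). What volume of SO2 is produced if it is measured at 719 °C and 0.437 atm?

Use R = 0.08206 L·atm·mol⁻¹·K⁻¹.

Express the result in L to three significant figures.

734 L

n(H2S) = PV/RT = (18.7 × 14.0) / (0.08206 × 810.15) = 3.938 mol
n(SO2) = (2/2) × 3.938 = 3.938 mol
V = nRT/P = 3.938 × 0.08206 × 992.15 / 0.437 = 733.7 L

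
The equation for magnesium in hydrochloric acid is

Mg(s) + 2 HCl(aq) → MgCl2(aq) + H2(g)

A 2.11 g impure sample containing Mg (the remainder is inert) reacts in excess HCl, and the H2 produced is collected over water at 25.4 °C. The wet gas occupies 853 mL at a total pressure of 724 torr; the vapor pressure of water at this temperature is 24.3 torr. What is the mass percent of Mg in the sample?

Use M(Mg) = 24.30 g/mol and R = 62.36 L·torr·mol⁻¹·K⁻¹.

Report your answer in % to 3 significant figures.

36.9 %

P(H2) = 724 − 24.3 = 699.7 torr
n(H2) = PV/RT = (699.7 × 0.8530) / (62.36 × 298.55) = 0.03206 mol
n(Mg) = (1/1) × 0.03206 = 0.03206 mol
m(Mg) = 0.03206 × 24.30 = 0.7791 g
%Mg = 0.7791 / 2.11 × 100 = 36.92%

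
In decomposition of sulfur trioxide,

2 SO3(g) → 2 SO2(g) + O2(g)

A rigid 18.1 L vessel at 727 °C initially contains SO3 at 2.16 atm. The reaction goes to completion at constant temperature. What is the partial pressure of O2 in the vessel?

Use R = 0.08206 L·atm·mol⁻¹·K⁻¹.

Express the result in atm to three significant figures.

n(SO3)₀ = PV/RT = (2.16 × 18.1) / (0.08206 × 1000.15) = 0.4764 mol
n(O2) = (1/2) × 0.4764 = 0.2382 mol
P(O2) = nRT/V = 0.2382 × 0.08206 × 1000.15 / 18.1 = 1.080 atm

1.08 atm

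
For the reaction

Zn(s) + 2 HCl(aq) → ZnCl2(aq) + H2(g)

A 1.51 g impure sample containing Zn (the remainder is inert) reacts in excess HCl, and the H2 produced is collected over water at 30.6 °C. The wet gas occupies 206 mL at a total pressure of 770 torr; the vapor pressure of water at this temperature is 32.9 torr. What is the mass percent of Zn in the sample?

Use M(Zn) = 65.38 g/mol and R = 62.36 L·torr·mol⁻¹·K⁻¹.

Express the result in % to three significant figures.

P(H2) = 770 − 32.9 = 737.1 torr
n(H2) = PV/RT = (737.1 × 0.2060) / (62.36 × 303.75) = 0.008016 mol
n(Zn) = (1/1) × 0.008016 = 0.008016 mol
m(Zn) = 0.008016 × 65.38 = 0.5241 g
%Zn = 0.5241 / 1.51 × 100 = 34.71%

34.7 %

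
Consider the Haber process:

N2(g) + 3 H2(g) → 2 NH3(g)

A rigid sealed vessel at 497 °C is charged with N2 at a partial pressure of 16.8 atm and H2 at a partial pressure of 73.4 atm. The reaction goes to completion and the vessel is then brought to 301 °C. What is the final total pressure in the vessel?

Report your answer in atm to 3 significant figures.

42.2 atm

With V and T fixed, P_i ∝ n_i, so the mole ratios apply directly to partial pressures at 497 °C.
P(H2) required for 16.8 atm of N2 = (3/1) × 16.8 = 50.40 atm; available 73.4 atm, so N2 is limiting.
P(H2) remaining = 73.4 − (3/1) × 16.8 = 23.00 atm
P(gaseous products) = (2)/1 × 16.8 = 33.60 atm
P_total at 497 °C = 23.00 + 33.60 = 56.60 atm
Scaling to 301 °C: P = 56.60 × 574.15/770.15 = 42.20 atm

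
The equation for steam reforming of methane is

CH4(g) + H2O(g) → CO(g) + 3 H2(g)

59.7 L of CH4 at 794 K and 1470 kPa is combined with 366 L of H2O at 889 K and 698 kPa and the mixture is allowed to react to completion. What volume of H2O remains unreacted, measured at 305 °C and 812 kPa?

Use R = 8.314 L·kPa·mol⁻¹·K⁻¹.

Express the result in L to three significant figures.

n(CH4) = PV/RT = (1470 × 59.7) / (8.314 × 794) = 13.29 mol
n(H2O) = PV/RT = (698 × 366) / (8.314 × 889) = 34.56 mol
For 13.29 mol CH4, stoichiometry requires (1/1) × 13.29 = 13.29 mol H2O; 34.56 mol is available, so CH4 is limiting.
n(H2O) consumed = (1/1) × 13.29 = 13.29 mol; remaining = 34.56 − 13.29 = 21.27 mol
V(H2O) = nRT/P = 21.27 × 8.314 × 578.15 / 812 = 125.9 L

126 L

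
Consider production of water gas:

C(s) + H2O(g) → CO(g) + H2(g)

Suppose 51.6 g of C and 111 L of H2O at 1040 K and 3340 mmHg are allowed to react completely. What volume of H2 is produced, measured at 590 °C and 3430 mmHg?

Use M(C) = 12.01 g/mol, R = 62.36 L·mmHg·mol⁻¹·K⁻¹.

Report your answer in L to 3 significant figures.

67.4 L

n(C) = 51.6 / 12.01 = 4.296 mol
n(H2O) = PV/RT = (3340 × 111) / (62.36 × 1040) = 5.716 mol
For 4.296 mol C, stoichiometry requires (1/1) × 4.296 = 4.296 mol H2O; 5.716 mol is available, so C is limiting.
n(H2) = (1/1) × 4.296 = 4.296 mol
V(H2) = nRT/P = 4.296 × 62.36 × 863.15 / 3430 = 67.42 L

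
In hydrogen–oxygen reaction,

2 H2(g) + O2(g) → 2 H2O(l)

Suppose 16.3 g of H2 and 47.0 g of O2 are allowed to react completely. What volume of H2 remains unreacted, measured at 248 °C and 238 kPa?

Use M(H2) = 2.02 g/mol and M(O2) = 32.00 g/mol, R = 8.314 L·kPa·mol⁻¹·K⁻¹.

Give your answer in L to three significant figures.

93.4 L

n(H2) = 16.3 / 2.02 = 8.069 mol
n(O2) = 47.0 / 32.00 = 1.469 mol
For 8.069 mol H2, stoichiometry requires (1/2) × 8.069 = 4.035 mol O2; 1.469 mol is available, so O2 is limiting.
n(H2) consumed = (2/1) × 1.469 = 2.938 mol; remaining = 8.069 − 2.938 = 5.131 mol
V(H2) = nRT/P = 5.131 × 8.314 × 521.15 / 238 = 93.41 L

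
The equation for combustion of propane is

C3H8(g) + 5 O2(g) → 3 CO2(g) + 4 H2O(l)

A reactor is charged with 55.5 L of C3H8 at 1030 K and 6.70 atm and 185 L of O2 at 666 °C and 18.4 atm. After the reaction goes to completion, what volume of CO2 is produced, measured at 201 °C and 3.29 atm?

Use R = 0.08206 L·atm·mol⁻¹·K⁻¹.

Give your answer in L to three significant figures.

156 L

n(C3H8) = PV/RT = (6.70 × 55.5) / (0.08206 × 1030) = 4.399 mol
n(O2) = PV/RT = (18.4 × 185) / (0.08206 × 939.15) = 44.17 mol
For 4.399 mol C3H8, stoichiometry requires (5/1) × 4.399 = 22.00 mol O2; 44.17 mol is available, so C3H8 is limiting.
n(CO2) = (3/1) × 4.399 = 13.20 mol
V(CO2) = nRT/P = 13.20 × 0.08206 × 474.15 / 3.29 = 156.1 L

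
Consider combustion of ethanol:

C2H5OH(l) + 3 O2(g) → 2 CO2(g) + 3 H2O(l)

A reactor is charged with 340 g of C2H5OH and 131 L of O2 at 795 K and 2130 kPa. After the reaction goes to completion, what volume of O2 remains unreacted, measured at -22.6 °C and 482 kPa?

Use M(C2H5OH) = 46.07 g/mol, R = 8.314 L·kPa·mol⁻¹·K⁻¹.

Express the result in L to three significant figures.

86.8 L

n(C2H5OH) = 340 / 46.07 = 7.380 mol
n(O2) = PV/RT = (2130 × 131) / (8.314 × 795) = 42.22 mol
For 7.380 mol C2H5OH, stoichiometry requires (3/1) × 7.380 = 22.14 mol O2; 42.22 mol is available, so C2H5OH is limiting.
n(O2) consumed = (3/1) × 7.380 = 22.14 mol; remaining = 42.22 − 22.14 = 20.08 mol
V(O2) = nRT/P = 20.08 × 8.314 × 250.55 / 482 = 86.78 L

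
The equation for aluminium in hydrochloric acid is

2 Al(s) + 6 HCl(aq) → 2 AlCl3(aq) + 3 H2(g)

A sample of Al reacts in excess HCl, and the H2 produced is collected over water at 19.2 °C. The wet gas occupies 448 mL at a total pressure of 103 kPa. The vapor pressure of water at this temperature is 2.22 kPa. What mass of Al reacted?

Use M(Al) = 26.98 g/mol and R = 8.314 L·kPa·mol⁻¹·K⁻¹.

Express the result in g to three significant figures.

P(H2) = 103 − 2.22 = 100.8 kPa
n(H2) = PV/RT = (100.8 × 0.4480) / (8.314 × 292.35) = 0.01858 mol
n(Al) = (2/3) × 0.01858 = 0.01239 mol
m(Al) = 0.01239 × 26.98 = 0.3343 g

0.334 g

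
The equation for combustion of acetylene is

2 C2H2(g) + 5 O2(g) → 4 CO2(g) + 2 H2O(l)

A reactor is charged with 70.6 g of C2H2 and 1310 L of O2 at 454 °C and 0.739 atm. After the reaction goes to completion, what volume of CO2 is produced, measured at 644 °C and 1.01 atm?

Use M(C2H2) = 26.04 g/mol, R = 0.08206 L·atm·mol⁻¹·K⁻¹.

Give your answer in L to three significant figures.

n(C2H2) = 70.6 / 26.04 = 2.711 mol
n(O2) = PV/RT = (0.739 × 1310) / (0.08206 × 727.15) = 16.22 mol
For 2.711 mol C2H2, stoichiometry requires (5/2) × 2.711 = 6.777 mol O2; 16.22 mol is available, so C2H2 is limiting.
n(CO2) = (4/2) × 2.711 = 5.422 mol
V(CO2) = nRT/P = 5.422 × 0.08206 × 917.15 / 1.01 = 404.0 L

404 L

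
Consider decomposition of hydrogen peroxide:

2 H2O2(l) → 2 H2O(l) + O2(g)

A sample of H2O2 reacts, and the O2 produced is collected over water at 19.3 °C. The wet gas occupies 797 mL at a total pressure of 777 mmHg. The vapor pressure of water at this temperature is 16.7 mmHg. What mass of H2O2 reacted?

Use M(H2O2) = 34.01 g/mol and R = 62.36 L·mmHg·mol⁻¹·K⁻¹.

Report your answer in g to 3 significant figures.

P(O2) = 777 − 16.7 = 760.3 mmHg
n(O2) = PV/RT = (760.3 × 0.7970) / (62.36 × 292.45) = 0.03323 mol
n(H2O2) = (2/1) × 0.03323 = 0.06646 mol
m(H2O2) = 0.06646 × 34.01 = 2.260 g

2.26 g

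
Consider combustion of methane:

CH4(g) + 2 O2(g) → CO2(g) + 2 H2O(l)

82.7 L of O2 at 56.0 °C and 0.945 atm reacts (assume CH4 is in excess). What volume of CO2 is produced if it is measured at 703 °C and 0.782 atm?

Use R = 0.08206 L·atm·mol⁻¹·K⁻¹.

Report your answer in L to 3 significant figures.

148 L

n(O2) = PV/RT = (0.945 × 82.7) / (0.08206 × 329.15) = 2.893 mol
n(CO2) = (1/2) × 2.893 = 1.446 mol
V = nRT/P = 1.446 × 0.08206 × 976.15 / 0.782 = 148.1 L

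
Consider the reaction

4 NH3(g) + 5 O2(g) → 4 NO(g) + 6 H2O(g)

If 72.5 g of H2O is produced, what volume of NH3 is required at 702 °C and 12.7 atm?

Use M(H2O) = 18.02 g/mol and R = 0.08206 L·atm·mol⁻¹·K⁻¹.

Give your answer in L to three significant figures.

n(H2O) = 72.50 / 18.02 = 4.023 mol
n(NH3) = (4/6) × 4.023 = 2.682 mol
V = nRT/P = 2.682 × 0.08206 × 975.15 / 12.7 = 16.90 L

16.9 L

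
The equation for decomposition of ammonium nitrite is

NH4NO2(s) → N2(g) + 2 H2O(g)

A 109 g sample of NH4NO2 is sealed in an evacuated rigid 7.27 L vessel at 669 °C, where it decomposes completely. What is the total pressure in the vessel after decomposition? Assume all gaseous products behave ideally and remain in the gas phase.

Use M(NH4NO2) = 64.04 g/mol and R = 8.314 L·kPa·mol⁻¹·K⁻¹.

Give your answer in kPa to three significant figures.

n(NH4NO2) = 109 / 64.04 = 1.702 mol
n(gas produced) = (3/1) × 1.702 = 5.106 mol
P = nRT/V = 5.106 × 8.314 × 942.15 / 7.27 = 5501 kPa

5500 kPa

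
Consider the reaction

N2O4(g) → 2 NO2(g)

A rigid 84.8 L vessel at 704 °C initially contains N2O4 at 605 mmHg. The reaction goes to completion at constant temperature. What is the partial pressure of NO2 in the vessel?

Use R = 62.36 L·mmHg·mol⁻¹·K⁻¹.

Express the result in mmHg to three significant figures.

1210 mmHg

n(N2O4)₀ = PV/RT = (605 × 84.8) / (62.36 × 977.15) = 0.8419 mol
n(NO2) = (2/1) × 0.8419 = 1.684 mol
P(NO2) = nRT/V = 1.684 × 62.36 × 977.15 / 84.8 = 1210 mmHg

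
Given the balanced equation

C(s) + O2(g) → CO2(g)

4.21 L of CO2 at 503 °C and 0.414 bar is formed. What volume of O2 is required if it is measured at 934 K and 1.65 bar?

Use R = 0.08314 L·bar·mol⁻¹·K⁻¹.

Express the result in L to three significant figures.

1.27 L

n(CO2) = PV/RT = (0.414 × 4.21) / (0.08314 × 776.15) = 0.02701 mol
n(O2) = (1/1) × 0.02701 = 0.02701 mol
V = nRT/P = 0.02701 × 0.08314 × 934 / 1.65 = 1.271 L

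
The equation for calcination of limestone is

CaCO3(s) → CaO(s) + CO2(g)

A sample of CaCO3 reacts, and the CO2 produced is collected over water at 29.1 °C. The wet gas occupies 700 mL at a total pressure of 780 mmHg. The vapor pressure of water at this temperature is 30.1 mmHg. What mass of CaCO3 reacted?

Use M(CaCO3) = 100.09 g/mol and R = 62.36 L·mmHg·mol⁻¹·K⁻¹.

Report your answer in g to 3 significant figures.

P(CO2) = 780 − 30.1 = 749.9 mmHg
n(CO2) = PV/RT = (749.9 × 0.7000) / (62.36 × 302.25) = 0.02785 mol
n(CaCO3) = (1/1) × 0.02785 = 0.02785 mol
m(CaCO3) = 0.02785 × 100.09 = 2.788 g

2.79 g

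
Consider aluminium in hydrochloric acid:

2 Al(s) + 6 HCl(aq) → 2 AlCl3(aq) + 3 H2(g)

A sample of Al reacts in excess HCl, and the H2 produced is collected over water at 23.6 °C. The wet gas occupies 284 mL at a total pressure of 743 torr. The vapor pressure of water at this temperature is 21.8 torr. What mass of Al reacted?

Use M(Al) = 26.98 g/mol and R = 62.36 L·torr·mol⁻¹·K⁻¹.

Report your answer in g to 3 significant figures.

0.199 g

P(H2) = 743 − 21.8 = 721.2 torr
n(H2) = PV/RT = (721.2 × 0.2840) / (62.36 × 296.75) = 0.01107 mol
n(Al) = (2/3) × 0.01107 = 0.007380 mol
m(Al) = 0.007380 × 26.98 = 0.1991 g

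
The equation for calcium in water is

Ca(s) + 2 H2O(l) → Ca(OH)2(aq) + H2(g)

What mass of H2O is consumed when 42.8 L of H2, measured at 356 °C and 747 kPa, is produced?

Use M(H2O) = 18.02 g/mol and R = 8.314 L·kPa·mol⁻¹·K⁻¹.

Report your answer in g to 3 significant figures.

n(H2) = PV/RT = (747 × 42.8) / (8.314 × 629.15) = 6.112 mol
n(H2O) = (2/1) × 6.112 = 12.22 mol
m(H2O) = 12.22 × 18.02 = 220.2 g

220 g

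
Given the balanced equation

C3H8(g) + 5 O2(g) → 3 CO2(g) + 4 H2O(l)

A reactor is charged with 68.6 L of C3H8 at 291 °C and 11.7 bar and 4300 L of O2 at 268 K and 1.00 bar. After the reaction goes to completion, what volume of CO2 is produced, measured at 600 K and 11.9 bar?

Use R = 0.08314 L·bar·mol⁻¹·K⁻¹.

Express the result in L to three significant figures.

215 L

n(C3H8) = PV/RT = (11.7 × 68.6) / (0.08314 × 564.15) = 17.11 mol
n(O2) = PV/RT = (1.00 × 4300) / (0.08314 × 268) = 193.0 mol
For 17.11 mol C3H8, stoichiometry requires (5/1) × 17.11 = 85.55 mol O2; 193.0 mol is available, so C3H8 is limiting.
n(CO2) = (3/1) × 17.11 = 51.33 mol
V(CO2) = nRT/P = 51.33 × 0.08314 × 600 / 11.9 = 215.2 L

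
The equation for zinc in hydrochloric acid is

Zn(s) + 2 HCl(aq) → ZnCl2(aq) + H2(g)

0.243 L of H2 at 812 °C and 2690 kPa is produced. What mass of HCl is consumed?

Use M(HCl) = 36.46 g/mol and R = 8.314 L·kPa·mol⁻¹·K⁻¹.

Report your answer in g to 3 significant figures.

5.28 g

n(H2) = PV/RT = (2690 × 0.243) / (8.314 × 1085.15) = 0.07245 mol
n(HCl) = (2/1) × 0.07245 = 0.1449 mol
m(HCl) = 0.1449 × 36.46 = 5.283 g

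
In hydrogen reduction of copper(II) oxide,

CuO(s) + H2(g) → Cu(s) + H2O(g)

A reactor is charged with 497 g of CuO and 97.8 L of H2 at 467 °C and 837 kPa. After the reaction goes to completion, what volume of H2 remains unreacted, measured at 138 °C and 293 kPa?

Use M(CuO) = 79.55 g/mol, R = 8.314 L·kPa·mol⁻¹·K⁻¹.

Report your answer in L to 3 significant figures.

n(CuO) = 497 / 79.55 = 6.248 mol
n(H2) = PV/RT = (837 × 97.8) / (8.314 × 740.15) = 13.30 mol
For 6.248 mol CuO, stoichiometry requires (1/1) × 6.248 = 6.248 mol H2; 13.30 mol is available, so CuO is limiting.
n(H2) consumed = (1/1) × 6.248 = 6.248 mol; remaining = 13.30 − 6.248 = 7.052 mol
V(H2) = nRT/P = 7.052 × 8.314 × 411.15 / 293 = 82.27 L

82.3 L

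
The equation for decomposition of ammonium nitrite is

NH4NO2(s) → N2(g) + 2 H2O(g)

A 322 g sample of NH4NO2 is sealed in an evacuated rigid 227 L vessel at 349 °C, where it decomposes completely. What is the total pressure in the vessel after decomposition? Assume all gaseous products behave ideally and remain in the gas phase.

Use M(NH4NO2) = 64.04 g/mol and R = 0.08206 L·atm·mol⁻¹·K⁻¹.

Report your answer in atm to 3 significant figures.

3.39 atm

n(NH4NO2) = 322 / 64.04 = 5.028 mol
n(gas produced) = (3/1) × 5.028 = 15.08 mol
P = nRT/V = 15.08 × 0.08206 × 622.15 / 227 = 3.392 atm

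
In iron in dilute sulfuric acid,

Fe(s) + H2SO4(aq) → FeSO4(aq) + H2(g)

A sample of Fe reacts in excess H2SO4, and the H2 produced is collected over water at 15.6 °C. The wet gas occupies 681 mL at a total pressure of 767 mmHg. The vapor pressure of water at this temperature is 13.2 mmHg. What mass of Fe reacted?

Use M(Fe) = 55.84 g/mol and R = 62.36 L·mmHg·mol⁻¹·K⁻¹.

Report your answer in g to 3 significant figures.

P(H2) = 767 − 13.2 = 753.8 mmHg
n(H2) = PV/RT = (753.8 × 0.6810) / (62.36 × 288.75) = 0.02851 mol
n(Fe) = (1/1) × 0.02851 = 0.02851 mol
m(Fe) = 0.02851 × 55.84 = 1.592 g

1.59 g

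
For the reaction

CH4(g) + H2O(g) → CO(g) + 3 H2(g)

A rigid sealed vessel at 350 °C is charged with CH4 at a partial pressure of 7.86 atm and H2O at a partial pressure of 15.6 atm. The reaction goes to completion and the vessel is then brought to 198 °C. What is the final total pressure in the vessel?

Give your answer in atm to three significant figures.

With V and T fixed, P_i ∝ n_i, so the mole ratios apply directly to partial pressures at 350 °C.
P(H2O) required for 7.86 atm of CH4 = (1/1) × 7.86 = 7.860 atm; available 15.6 atm, so CH4 is limiting.
P(H2O) remaining = 15.6 − (1/1) × 7.86 = 7.740 atm
P(gaseous products) = (1+3)/1 × 7.86 = 31.44 atm
P_total at 350 °C = 7.740 + 31.44 = 39.18 atm
Scaling to 198 °C: P = 39.18 × 471.15/623.15 = 29.62 atm

29.6 atm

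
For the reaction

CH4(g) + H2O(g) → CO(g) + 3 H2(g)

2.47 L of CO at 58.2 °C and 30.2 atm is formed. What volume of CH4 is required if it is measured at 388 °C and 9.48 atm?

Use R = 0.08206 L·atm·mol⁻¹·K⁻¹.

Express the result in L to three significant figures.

15.7 L

n(CO) = PV/RT = (30.2 × 2.47) / (0.08206 × 331.35) = 2.743 mol
n(CH4) = (1/1) × 2.743 = 2.743 mol
V = nRT/P = 2.743 × 0.08206 × 661.15 / 9.48 = 15.70 L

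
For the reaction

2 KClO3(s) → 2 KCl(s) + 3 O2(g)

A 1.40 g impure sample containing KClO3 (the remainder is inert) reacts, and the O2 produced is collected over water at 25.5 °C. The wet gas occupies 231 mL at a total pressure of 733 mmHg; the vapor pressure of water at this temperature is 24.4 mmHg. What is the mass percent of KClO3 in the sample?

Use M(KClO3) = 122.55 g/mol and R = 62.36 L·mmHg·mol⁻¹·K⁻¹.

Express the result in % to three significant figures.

51.3 %

P(O2) = 733 − 24.4 = 708.6 mmHg
n(O2) = PV/RT = (708.6 × 0.2310) / (62.36 × 298.65) = 0.008789 mol
n(KClO3) = (2/3) × 0.008789 = 0.005859 mol
m(KClO3) = 0.005859 × 122.55 = 0.7180 g
%KClO3 = 0.7180 / 1.40 × 100 = 51.29%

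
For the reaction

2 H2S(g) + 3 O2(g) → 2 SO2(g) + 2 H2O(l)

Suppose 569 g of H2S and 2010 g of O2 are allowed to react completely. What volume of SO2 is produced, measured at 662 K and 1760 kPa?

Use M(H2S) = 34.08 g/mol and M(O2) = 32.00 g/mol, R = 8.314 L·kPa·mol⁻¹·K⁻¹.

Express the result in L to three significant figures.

n(H2S) = 569 / 34.08 = 16.70 mol
n(O2) = 2010 / 32.00 = 62.81 mol
For 16.70 mol H2S, stoichiometry requires (3/2) × 16.70 = 25.05 mol O2; 62.81 mol is available, so H2S is limiting.
n(SO2) = (2/2) × 16.70 = 16.70 mol
V(SO2) = nRT/P = 16.70 × 8.314 × 662 / 1760 = 52.22 L

52.2 L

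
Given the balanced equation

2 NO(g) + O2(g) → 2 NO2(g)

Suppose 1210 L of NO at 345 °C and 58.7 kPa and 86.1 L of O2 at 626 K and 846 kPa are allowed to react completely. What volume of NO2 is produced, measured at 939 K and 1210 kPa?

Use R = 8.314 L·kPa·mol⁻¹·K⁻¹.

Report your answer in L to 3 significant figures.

n(NO) = PV/RT = (58.7 × 1210) / (8.314 × 618.15) = 13.82 mol
n(O2) = PV/RT = (846 × 86.1) / (8.314 × 626) = 14.00 mol
For 13.82 mol NO, stoichiometry requires (1/2) × 13.82 = 6.910 mol O2; 14.00 mol is available, so NO is limiting.
n(NO2) = (2/2) × 13.82 = 13.82 mol
V(NO2) = nRT/P = 13.82 × 8.314 × 939 / 1210 = 89.17 L

89.2 L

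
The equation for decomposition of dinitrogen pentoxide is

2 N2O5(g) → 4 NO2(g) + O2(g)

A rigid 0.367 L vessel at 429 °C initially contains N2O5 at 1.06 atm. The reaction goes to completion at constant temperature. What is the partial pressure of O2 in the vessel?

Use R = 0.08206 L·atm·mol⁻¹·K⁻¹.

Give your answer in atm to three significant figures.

0.530 atm

n(N2O5)₀ = PV/RT = (1.06 × 0.367) / (0.08206 × 702.15) = 0.006752 mol
n(O2) = (1/2) × 0.006752 = 0.003376 mol
P(O2) = nRT/V = 0.003376 × 0.08206 × 702.15 / 0.367 = 0.5300 atm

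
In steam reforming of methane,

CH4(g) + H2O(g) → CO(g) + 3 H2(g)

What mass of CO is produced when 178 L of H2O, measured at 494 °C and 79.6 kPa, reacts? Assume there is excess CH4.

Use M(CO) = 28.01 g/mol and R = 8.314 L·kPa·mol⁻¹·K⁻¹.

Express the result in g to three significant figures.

62.2 g

n(H2O) = PV/RT = (79.6 × 178) / (8.314 × 767.15) = 2.221 mol
n(CO) = (1/1) × 2.221 = 2.221 mol
m(CO) = 2.221 × 28.01 = 62.21 g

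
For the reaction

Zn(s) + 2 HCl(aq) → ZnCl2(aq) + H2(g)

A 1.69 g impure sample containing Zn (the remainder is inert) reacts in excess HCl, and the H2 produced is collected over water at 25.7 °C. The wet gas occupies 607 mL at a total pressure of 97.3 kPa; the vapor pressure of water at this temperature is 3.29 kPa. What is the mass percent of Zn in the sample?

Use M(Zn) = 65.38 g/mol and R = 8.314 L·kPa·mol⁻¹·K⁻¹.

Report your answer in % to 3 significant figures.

88.9 %

P(H2) = 97.3 − 3.29 = 94.01 kPa
n(H2) = PV/RT = (94.01 × 0.6070) / (8.314 × 298.85) = 0.02297 mol
n(Zn) = (1/1) × 0.02297 = 0.02297 mol
m(Zn) = 0.02297 × 65.38 = 1.502 g
%Zn = 1.502 / 1.69 × 100 = 88.88%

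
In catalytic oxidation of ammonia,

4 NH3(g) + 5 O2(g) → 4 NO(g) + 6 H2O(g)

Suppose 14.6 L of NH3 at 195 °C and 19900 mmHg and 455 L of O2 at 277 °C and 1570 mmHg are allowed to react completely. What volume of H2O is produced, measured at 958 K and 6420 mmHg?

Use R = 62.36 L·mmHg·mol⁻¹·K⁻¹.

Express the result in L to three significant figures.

139 L

n(NH3) = PV/RT = (19900 × 14.6) / (62.36 × 468.15) = 9.952 mol
n(O2) = PV/RT = (1570 × 455) / (62.36 × 550.15) = 20.82 mol
For 9.952 mol NH3, stoichiometry requires (5/4) × 9.952 = 12.44 mol O2; 20.82 mol is available, so NH3 is limiting.
n(H2O) = (6/4) × 9.952 = 14.93 mol
V(H2O) = nRT/P = 14.93 × 62.36 × 958 / 6420 = 138.9 L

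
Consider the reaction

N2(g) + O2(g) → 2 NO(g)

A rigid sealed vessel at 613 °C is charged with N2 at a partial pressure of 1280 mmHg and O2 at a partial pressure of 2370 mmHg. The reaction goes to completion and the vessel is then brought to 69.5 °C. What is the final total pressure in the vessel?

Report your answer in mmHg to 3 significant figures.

Because the vessel is rigid and T is held at 613 °C, work the stoichiometry in partial pressures (P_i = n_iRT/V).
P(O2) required for 1280 mmHg of N2 = (1/1) × 1280 = 1280 mmHg; available 2370 mmHg, so N2 is limiting.
P(O2) remaining = 2370 − (1/1) × 1280 = 1090 mmHg
P(gaseous products) = (2)/1 × 1280 = 2560 mmHg
P_total at 613 °C = 1090 + 2560 = 3650 mmHg
Scaling to 69.5 °C: P = 3650 × 342.65/886.15 = 1411 mmHg

1410 mmHg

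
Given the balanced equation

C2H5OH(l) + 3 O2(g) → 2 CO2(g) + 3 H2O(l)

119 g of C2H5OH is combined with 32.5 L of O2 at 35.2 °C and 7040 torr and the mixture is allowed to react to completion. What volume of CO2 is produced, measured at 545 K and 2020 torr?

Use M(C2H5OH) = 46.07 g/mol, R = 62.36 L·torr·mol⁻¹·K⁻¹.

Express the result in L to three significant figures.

86.9 L

n(C2H5OH) = 119 / 46.07 = 2.583 mol
n(O2) = PV/RT = (7040 × 32.5) / (62.36 × 308.35) = 11.90 mol
For 2.583 mol C2H5OH, stoichiometry requires (3/1) × 2.583 = 7.749 mol O2; 11.90 mol is available, so C2H5OH is limiting.
n(CO2) = (2/1) × 2.583 = 5.166 mol
V(CO2) = nRT/P = 5.166 × 62.36 × 545 / 2020 = 86.92 L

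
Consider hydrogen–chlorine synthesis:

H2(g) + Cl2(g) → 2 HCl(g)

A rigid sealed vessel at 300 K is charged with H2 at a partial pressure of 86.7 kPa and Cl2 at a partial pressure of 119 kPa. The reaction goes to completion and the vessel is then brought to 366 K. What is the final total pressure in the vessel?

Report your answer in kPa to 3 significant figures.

Because the vessel is rigid and T is held at 300 K, work the stoichiometry in partial pressures (P_i = n_iRT/V).
P(Cl2) required for 86.7 kPa of H2 = (1/1) × 86.7 = 86.70 kPa; available 119 kPa, so H2 is limiting.
P(Cl2) remaining = 119 − (1/1) × 86.7 = 32.30 kPa
P(gaseous products) = (2)/1 × 86.7 = 173.4 kPa
P_total at 300 K = 32.30 + 173.4 = 205.7 kPa
Scaling to 366 K: P = 205.7 × 366/300 = 251.0 kPa

251 kPa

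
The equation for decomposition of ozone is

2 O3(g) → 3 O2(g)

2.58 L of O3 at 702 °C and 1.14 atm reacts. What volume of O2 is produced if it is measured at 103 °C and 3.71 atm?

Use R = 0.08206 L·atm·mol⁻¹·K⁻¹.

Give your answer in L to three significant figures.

0.459 L

n(O3) = PV/RT = (1.14 × 2.58) / (0.08206 × 975.15) = 0.03676 mol
n(O2) = (3/2) × 0.03676 = 0.05514 mol
V = nRT/P = 0.05514 × 0.08206 × 376.15 / 3.71 = 0.4588 L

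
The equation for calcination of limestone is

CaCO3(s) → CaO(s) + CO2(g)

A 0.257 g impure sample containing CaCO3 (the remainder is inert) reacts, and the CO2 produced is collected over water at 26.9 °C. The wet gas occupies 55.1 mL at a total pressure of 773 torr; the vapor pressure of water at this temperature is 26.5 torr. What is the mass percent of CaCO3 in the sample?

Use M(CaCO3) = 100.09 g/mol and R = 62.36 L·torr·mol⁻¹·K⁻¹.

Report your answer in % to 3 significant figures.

P(CO2) = 773 − 26.5 = 746.5 torr
n(CO2) = PV/RT = (746.5 × 0.05510) / (62.36 × 300.05) = 0.002198 mol
n(CaCO3) = (1/1) × 0.002198 = 0.002198 mol
m(CaCO3) = 0.002198 × 100.09 = 0.2200 g
%CaCO3 = 0.2200 / 0.257 × 100 = 85.60%

85.6 %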